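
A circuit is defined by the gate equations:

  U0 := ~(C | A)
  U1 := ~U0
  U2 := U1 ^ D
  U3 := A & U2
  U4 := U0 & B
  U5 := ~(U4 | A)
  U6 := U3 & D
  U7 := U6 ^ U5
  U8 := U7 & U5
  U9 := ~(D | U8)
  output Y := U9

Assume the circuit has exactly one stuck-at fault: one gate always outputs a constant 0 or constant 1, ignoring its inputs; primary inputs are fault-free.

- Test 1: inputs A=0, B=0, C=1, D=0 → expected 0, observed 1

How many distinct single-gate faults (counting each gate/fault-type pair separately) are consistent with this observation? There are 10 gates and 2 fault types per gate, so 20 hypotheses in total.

Fault-free: U0=0, U1=1, U2=1, U3=0, U4=0, U5=1, U6=0, U7=1, U8=1, U9=0 → 0. Observed 1.
  U0: none of the 2 fault types match ✗
  U1: none of the 2 fault types match ✗
  U2: none of the 2 fault types match ✗
  U3: none of the 2 fault types match ✗
  U4: stuck-at-1 ✓; others ✗
  U5: stuck-at-0 ✓; others ✗
  U6: stuck-at-1 ✓; others ✗
  U7: stuck-at-0 ✓; others ✗
  U8: stuck-at-0 ✓; others ✗
  U9: stuck-at-1 ✓; others ✗
Consistent faults: {U4 stuck-at-1, U5 stuck-at-0, U6 stuck-at-1, U7 stuck-at-0, U8 stuck-at-0, U9 stuck-at-1} — 6 in all.

6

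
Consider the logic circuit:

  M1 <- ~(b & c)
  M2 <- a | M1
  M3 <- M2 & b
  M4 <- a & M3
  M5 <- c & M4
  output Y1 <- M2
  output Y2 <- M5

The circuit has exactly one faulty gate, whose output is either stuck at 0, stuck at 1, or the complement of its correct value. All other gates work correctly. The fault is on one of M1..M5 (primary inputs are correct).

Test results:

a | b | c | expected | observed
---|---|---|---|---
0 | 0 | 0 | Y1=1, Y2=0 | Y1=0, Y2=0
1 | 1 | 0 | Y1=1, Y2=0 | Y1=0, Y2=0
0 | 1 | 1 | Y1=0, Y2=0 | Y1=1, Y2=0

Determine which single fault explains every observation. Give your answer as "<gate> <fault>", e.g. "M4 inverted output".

Fault-free values for test 1 (a=0, b=0, c=0): M1=1, M2=1, M3=0, M4=0, M5=0, giving Y1=1, Y2=0. Observed Y1=0, Y2=0.
Test 1: faults giving observed Y1=0, Y2=0 are {M1 stuck-at-0, M1 inverted output, M2 stuck-at-0, M2 inverted output}.
Test 2 (a=1, b=1, c=0): fault-free M1=1, M2=1, M3=1, M4=1, M5=0 → Y1=1, Y2=0; observed Y1=0, Y2=0. Eliminates M1 stuck-at-0, M1 inverted output.
Test 3 (a=0, b=1, c=1): fault-free M1=0, M2=0, M3=0, M4=0, M5=0 → Y1=0, Y2=0; observed Y1=1, Y2=0. Eliminates M2 stuck-at-0.
Only M2 inverted output is consistent with every test.

M2 inverted output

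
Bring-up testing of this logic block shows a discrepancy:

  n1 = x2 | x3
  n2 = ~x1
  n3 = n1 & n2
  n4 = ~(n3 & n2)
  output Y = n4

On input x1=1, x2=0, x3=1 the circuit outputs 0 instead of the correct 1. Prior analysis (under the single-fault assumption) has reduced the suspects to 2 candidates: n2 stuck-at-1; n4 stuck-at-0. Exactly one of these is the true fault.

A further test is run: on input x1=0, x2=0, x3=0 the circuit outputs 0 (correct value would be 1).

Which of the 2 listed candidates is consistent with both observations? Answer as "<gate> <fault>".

Evaluate each candidate on input x1=0, x2=0, x3=0:
  n2 stuck-at-1: n1=0, n2=1 [stuck-at-1], n3=0, n4=1 → 1 — eliminated
  n4 stuck-at-0: n1=0, n2=1, n3=0, n4=0 [stuck-at-0] → 0 — matches
Only n4 stuck-at-0 reproduces the observed 0.

n4 stuck-at-0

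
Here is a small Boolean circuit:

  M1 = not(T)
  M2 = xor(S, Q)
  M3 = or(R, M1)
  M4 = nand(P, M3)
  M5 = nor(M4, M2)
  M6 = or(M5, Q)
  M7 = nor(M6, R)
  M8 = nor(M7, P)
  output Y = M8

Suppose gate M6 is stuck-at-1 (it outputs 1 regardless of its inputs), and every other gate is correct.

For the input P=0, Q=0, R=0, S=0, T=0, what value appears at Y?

1

Propagate with M6 forced: M1=1, M2=0, M3=1, M4=1, M5=0, M6=1 [stuck-at-1], M7=0, M8=1.
So Y = 1. (Without the fault it would be 0.)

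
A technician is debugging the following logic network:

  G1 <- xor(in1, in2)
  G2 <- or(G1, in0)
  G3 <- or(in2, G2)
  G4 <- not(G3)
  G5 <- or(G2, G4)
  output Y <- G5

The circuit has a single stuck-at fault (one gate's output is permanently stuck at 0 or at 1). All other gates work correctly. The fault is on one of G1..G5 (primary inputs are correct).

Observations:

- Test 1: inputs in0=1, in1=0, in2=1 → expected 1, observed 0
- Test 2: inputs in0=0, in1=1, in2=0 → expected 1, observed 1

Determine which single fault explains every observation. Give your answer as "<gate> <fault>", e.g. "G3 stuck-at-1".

Fault-free values for test 1 (in0=1, in1=0, in2=1): G1=1, G2=1, G3=1, G4=0, G5=1, giving Y=1. Observed 0.
Test 1: faults giving observed 0 are {G2 stuck-at-0, G5 stuck-at-0}.
Test 2 (in0=0, in1=1, in2=0): fault-free G1=1, G2=1, G3=1, G4=0, G5=1 → 1; observed 1. Eliminates G5 stuck-at-0.
Only G2 stuck-at-0 is consistent with every test.

G2 stuck-at-0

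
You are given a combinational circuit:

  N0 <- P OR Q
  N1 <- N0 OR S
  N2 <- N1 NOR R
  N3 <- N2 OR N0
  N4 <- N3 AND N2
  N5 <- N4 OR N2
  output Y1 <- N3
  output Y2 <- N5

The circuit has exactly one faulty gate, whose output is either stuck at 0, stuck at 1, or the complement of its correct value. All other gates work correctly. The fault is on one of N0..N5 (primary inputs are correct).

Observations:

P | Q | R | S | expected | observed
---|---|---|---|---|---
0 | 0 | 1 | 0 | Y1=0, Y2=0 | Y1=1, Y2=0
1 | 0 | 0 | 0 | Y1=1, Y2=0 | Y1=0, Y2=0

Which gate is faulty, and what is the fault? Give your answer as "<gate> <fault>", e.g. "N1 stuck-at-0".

Fault-free values for test 1 (P=0, Q=0, R=1, S=0): N0=0, N1=0, N2=0, N3=0, N4=0, N5=0, giving Y1=0, Y2=0. Observed Y1=1, Y2=0.
Test 1: faults giving observed Y1=1, Y2=0 are {N0 stuck-at-1, N0 inverted output, N3 stuck-at-1, N3 inverted output}.
Test 2 (P=1, Q=0, R=0, S=0): fault-free N0=1, N1=1, N2=0, N3=1, N4=0, N5=0 → Y1=1, Y2=0; observed Y1=0, Y2=0. Eliminates N0 stuck-at-1, N0 inverted output, N3 stuck-at-1.
Only N3 inverted output is consistent with every test.

N3 inverted output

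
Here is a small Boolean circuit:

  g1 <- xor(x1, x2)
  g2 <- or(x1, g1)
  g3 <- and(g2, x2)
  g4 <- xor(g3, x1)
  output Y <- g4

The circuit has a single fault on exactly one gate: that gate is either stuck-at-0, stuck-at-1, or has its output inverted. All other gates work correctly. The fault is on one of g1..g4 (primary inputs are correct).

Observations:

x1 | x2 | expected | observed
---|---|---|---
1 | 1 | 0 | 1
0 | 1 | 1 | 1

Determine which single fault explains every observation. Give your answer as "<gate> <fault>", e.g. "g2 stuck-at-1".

Fault-free values for test 1 (x1=1, x2=1): g1=0, g2=1, g3=1, g4=0, giving Y=0. Observed 1.
Test 1: faults giving observed 1 are {g2 stuck-at-0, g2 inverted output, g3 stuck-at-0, g3 inverted output, g4 stuck-at-1, g4 inverted output}.
Test 2 (x1=0, x2=1): fault-free g1=1, g2=1, g3=1, g4=1 → 1; observed 1. Eliminates g2 stuck-at-0, g2 inverted output, g3 stuck-at-0, g3 inverted output, g4 inverted output.
Only g4 stuck-at-1 is consistent with every test.

g4 stuck-at-1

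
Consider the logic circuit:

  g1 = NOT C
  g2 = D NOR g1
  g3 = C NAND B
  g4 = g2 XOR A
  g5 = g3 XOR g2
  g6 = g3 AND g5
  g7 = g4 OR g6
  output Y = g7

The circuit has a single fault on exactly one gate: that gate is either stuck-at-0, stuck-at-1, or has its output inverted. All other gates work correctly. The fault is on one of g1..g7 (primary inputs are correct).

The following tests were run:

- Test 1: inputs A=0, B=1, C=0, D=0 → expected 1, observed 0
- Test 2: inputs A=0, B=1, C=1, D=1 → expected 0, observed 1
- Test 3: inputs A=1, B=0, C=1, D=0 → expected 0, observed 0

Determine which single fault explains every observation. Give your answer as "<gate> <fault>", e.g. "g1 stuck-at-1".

g3 inverted output

Fault-free values for test 1 (A=0, B=1, C=0, D=0): g1=1, g2=0, g3=1, g4=0, g5=1, g6=1, g7=1, giving Y=1. Observed 0.
Test 1: faults giving observed 0 are {g3 stuck-at-0, g3 inverted output, g5 stuck-at-0, g5 inverted output, g6 stuck-at-0, g6 inverted output, g7 stuck-at-0, g7 inverted output}.
Test 2 (A=0, B=1, C=1, D=1): fault-free g1=0, g2=0, g3=0, g4=0, g5=0, g6=0, g7=0 → 0; observed 1. Eliminates g3 stuck-at-0, g5 stuck-at-0, g5 inverted output, g6 stuck-at-0, g7 stuck-at-0.
Test 3 (A=1, B=0, C=1, D=0): fault-free g1=0, g2=1, g3=1, g4=0, g5=0, g6=0, g7=0 → 0; observed 0. Eliminates g6 inverted output, g7 inverted output.
Only g3 inverted output is consistent with every test.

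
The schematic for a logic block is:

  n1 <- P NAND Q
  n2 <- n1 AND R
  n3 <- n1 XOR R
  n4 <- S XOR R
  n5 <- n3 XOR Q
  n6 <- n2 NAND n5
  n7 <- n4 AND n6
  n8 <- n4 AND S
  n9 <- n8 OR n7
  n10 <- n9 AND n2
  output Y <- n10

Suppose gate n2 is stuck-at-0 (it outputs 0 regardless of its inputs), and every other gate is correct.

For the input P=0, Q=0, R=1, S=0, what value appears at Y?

0

Propagate with n2 forced: n1=1, n2=0 [stuck-at-0], n3=0, n4=1, n5=0, n6=1, n7=1, n8=0, n9=1, n10=0.
So Y = 0. (Without the fault it would be 1.)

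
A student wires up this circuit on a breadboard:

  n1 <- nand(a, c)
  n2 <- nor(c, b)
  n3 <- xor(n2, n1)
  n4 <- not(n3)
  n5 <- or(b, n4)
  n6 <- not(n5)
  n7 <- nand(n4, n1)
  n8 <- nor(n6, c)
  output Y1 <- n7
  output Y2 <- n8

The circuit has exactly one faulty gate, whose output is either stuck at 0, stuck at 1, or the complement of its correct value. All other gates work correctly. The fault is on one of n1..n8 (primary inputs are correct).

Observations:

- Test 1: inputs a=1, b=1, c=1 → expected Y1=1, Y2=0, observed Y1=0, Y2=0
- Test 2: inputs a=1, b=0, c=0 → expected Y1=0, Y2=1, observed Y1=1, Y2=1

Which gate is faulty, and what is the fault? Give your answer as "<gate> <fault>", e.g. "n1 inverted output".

n7 inverted output

Fault-free values for test 1 (a=1, b=1, c=1): n1=0, n2=0, n3=0, n4=1, n5=1, n6=0, n7=1, n8=0, giving Y1=1, Y2=0. Observed Y1=0, Y2=0.
Test 1: faults giving observed Y1=0, Y2=0 are {n7 stuck-at-0, n7 inverted output}.
Test 2 (a=1, b=0, c=0): fault-free n1=1, n2=1, n3=0, n4=1, n5=1, n6=0, n7=0, n8=1 → Y1=0, Y2=1; observed Y1=1, Y2=1. Eliminates n7 stuck-at-0.
Only n7 inverted output is consistent with every test.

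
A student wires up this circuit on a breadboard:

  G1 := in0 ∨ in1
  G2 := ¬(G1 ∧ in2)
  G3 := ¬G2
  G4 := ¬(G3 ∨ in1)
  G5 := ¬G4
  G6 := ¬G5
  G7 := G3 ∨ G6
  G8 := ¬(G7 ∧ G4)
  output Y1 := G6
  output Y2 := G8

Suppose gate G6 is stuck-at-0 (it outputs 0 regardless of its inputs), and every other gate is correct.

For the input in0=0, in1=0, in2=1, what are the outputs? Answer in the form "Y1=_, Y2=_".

Y1=0, Y2=1

Propagate with G6 forced: G1=0, G2=1, G3=0, G4=1, G5=0, G6=0 [stuck-at-0], G7=0, G8=1.
So the outputs are Y1=0, Y2=1. (Without the fault they would be Y1=1, Y2=0.)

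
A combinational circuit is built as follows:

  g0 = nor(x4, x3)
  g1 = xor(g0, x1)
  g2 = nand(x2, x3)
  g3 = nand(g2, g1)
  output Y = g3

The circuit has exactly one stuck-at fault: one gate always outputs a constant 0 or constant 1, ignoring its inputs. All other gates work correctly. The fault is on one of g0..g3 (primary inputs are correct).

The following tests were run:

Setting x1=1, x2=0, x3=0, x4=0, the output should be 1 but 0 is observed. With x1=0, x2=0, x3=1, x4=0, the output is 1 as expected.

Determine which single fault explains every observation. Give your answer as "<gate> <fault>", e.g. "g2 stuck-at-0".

g0 stuck-at-0

Fault-free values for test 1 (x1=1, x2=0, x3=0, x4=0): g0=1, g1=0, g2=1, g3=1, giving Y=1. Observed 0.
Test 1: faults giving observed 0 are {g0 stuck-at-0, g1 stuck-at-1, g3 stuck-at-0}.
Test 2 (x1=0, x2=0, x3=1, x4=0): fault-free g0=0, g1=0, g2=1, g3=1 → 1; observed 1. Eliminates g1 stuck-at-1, g3 stuck-at-0.
Only g0 stuck-at-0 is consistent with every test.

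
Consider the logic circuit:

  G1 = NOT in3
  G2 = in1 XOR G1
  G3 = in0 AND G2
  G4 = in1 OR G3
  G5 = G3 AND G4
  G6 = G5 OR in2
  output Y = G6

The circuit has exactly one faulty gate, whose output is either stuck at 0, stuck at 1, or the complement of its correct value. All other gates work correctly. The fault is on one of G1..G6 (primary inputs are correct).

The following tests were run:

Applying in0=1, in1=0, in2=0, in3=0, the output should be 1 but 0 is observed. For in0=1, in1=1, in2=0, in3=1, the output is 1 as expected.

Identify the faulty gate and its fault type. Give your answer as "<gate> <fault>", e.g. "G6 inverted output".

G1 stuck-at-0

Fault-free values for test 1 (in0=1, in1=0, in2=0, in3=0): G1=1, G2=1, G3=1, G4=1, G5=1, G6=1, giving Y=1. Observed 0.
Test 1: faults giving observed 0 are {G1 stuck-at-0, G1 inverted output, G2 stuck-at-0, G2 inverted output, G3 stuck-at-0, G3 inverted output, G4 stuck-at-0, G4 inverted output, G5 stuck-at-0, G5 inverted output, G6 stuck-at-0, G6 inverted output}.
Test 2 (in0=1, in1=1, in2=0, in3=1): fault-free G1=0, G2=1, G3=1, G4=1, G5=1, G6=1 → 1; observed 1. Eliminates G1 inverted output, G2 stuck-at-0, G2 inverted output, G3 stuck-at-0, G3 inverted output, G4 stuck-at-0, G4 inverted output, G5 stuck-at-0, G5 inverted output, G6 stuck-at-0, G6 inverted output.
Only G1 stuck-at-0 is consistent with every test.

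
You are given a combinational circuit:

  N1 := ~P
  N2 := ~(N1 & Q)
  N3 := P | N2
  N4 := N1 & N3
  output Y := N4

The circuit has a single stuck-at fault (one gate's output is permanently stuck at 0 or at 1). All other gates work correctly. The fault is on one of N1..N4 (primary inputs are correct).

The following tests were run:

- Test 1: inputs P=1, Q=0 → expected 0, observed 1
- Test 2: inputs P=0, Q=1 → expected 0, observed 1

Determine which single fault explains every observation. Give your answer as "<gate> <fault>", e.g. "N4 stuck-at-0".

Fault-free values for test 1 (P=1, Q=0): N1=0, N2=1, N3=1, N4=0, giving Y=0. Observed 1.
Test 1: faults giving observed 1 are {N1 stuck-at-1, N4 stuck-at-1}.
Test 2 (P=0, Q=1): fault-free N1=1, N2=0, N3=0, N4=0 → 0; observed 1. Eliminates N1 stuck-at-1.
Only N4 stuck-at-1 is consistent with every test.

N4 stuck-at-1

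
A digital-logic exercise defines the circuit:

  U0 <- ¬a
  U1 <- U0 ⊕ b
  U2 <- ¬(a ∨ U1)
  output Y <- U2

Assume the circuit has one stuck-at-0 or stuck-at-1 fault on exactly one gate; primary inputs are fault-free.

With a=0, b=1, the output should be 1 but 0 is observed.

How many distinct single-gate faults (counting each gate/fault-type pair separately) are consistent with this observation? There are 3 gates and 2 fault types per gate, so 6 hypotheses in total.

Fault-free: U0=1, U1=0, U2=1 → 1. Observed 0.
  U0 stuck-at-0: output 0 ✓
  U0 stuck-at-1: output 1 ✗
  U1 stuck-at-0: output 1 ✗
  U1 stuck-at-1: output 0 ✓
  U2 stuck-at-0: output 0 ✓
  U2 stuck-at-1: output 1 ✗
Consistent faults: {U0 stuck-at-0, U1 stuck-at-1, U2 stuck-at-0} — 3 in all.

3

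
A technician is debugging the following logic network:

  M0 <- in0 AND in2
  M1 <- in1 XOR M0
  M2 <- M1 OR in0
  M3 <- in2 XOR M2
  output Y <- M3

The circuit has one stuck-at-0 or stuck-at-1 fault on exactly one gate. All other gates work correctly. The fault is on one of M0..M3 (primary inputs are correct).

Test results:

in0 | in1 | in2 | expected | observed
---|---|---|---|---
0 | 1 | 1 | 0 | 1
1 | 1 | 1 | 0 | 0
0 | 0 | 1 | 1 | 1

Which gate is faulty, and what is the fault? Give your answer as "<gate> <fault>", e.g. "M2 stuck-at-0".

M1 stuck-at-0

Fault-free values for test 1 (in0=0, in1=1, in2=1): M0=0, M1=1, M2=1, M3=0, giving Y=0. Observed 1.
Test 1: faults giving observed 1 are {M0 stuck-at-1, M1 stuck-at-0, M2 stuck-at-0, M3 stuck-at-1}.
Test 2 (in0=1, in1=1, in2=1): fault-free M0=1, M1=0, M2=1, M3=0 → 0; observed 0. Eliminates M2 stuck-at-0, M3 stuck-at-1.
Test 3 (in0=0, in1=0, in2=1): fault-free M0=0, M1=0, M2=0, M3=1 → 1; observed 1. Eliminates M0 stuck-at-1.
Only M1 stuck-at-0 is consistent with every test.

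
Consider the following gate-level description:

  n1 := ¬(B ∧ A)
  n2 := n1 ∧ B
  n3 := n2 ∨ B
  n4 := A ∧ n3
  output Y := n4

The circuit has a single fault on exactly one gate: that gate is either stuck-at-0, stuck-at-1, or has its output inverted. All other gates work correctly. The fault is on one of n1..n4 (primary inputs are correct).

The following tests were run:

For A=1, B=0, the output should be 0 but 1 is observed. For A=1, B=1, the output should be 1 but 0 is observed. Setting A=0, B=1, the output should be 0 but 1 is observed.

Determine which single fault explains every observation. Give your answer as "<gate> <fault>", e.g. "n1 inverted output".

n4 inverted output

Fault-free values for test 1 (A=1, B=0): n1=1, n2=0, n3=0, n4=0, giving Y=0. Observed 1.
Test 1: faults giving observed 1 are {n2 stuck-at-1, n2 inverted output, n3 stuck-at-1, n3 inverted output, n4 stuck-at-1, n4 inverted output}.
Test 2 (A=1, B=1): fault-free n1=0, n2=0, n3=1, n4=1 → 1; observed 0. Eliminates n2 stuck-at-1, n2 inverted output, n3 stuck-at-1, n4 stuck-at-1.
Test 3 (A=0, B=1): fault-free n1=1, n2=1, n3=1, n4=0 → 0; observed 1. Eliminates n3 inverted output.
Only n4 inverted output is consistent with every test.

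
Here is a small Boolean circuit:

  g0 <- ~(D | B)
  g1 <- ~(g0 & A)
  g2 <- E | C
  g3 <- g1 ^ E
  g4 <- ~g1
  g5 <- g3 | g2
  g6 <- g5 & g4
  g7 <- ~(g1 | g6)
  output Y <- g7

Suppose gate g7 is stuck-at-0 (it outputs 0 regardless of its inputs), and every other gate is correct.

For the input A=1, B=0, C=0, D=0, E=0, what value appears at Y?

Propagate with g7 forced: g0=1, g1=0, g2=0, g3=0, g4=1, g5=0, g6=0, g7=0 [stuck-at-0].
So Y = 0. (Without the fault it would be 1.)

0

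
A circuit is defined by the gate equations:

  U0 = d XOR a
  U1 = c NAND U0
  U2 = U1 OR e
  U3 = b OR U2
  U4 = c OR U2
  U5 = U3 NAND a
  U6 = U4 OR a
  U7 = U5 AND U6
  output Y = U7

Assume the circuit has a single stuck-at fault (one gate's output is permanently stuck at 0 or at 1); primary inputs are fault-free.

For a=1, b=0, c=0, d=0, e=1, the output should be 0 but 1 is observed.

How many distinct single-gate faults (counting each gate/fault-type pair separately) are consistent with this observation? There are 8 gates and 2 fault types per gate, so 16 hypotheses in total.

Fault-free: U0=1, U1=1, U2=1, U3=1, U4=1, U5=0, U6=1, U7=0 → 0. Observed 1.
  U0: none of the 2 fault types match ✗
  U1: none of the 2 fault types match ✗
  U2: stuck-at-0 ✓; others ✗
  U3: stuck-at-0 ✓; others ✗
  U4: none of the 2 fault types match ✗
  U5: stuck-at-1 ✓; others ✗
  U6: none of the 2 fault types match ✗
  U7: stuck-at-1 ✓; others ✗
Consistent faults: {U2 stuck-at-0, U3 stuck-at-0, U5 stuck-at-1, U7 stuck-at-1} — 4 in all.

4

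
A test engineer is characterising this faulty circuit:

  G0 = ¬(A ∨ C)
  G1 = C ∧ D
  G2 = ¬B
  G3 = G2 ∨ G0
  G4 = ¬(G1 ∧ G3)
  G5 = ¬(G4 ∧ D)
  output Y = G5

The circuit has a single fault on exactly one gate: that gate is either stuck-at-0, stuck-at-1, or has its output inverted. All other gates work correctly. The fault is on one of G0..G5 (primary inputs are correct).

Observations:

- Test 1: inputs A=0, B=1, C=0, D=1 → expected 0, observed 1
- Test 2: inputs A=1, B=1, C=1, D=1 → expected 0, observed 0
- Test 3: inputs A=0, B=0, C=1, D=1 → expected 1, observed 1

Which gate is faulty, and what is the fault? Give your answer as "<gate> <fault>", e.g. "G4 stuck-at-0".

G1 stuck-at-1

Fault-free values for test 1 (A=0, B=1, C=0, D=1): G0=1, G1=0, G2=0, G3=1, G4=1, G5=0, giving Y=0. Observed 1.
Test 1: faults giving observed 1 are {G1 stuck-at-1, G1 inverted output, G4 stuck-at-0, G4 inverted output, G5 stuck-at-1, G5 inverted output}.
Test 2 (A=1, B=1, C=1, D=1): fault-free G0=0, G1=1, G2=0, G3=0, G4=1, G5=0 → 0; observed 0. Eliminates G4 stuck-at-0, G4 inverted output, G5 stuck-at-1, G5 inverted output.
Test 3 (A=0, B=0, C=1, D=1): fault-free G0=0, G1=1, G2=1, G3=1, G4=0, G5=1 → 1; observed 1. Eliminates G1 inverted output.
Only G1 stuck-at-1 is consistent with every test.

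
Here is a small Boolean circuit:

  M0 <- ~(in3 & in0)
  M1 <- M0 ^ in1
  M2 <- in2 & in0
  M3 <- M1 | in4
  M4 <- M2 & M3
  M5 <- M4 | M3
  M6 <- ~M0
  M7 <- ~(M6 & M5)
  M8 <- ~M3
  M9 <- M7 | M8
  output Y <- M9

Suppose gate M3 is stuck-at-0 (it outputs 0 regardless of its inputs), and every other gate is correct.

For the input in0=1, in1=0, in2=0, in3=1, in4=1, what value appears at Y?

1

Propagate with M3 forced: M0=0, M1=0, M2=0, M3=0 [stuck-at-0], M4=0, M5=0, M6=1, M7=1, M8=1, M9=1.
So Y = 1. (Without the fault it would be 0.)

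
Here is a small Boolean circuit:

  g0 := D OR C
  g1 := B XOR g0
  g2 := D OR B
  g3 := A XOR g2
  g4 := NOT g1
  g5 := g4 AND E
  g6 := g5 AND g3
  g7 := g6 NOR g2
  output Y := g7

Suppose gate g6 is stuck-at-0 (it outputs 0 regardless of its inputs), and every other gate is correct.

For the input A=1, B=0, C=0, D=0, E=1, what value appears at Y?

Propagate with g6 forced: g0=0, g1=0, g2=0, g3=1, g4=1, g5=1, g6=0 [stuck-at-0], g7=1.
So Y = 1. (Without the fault it would be 0.)

1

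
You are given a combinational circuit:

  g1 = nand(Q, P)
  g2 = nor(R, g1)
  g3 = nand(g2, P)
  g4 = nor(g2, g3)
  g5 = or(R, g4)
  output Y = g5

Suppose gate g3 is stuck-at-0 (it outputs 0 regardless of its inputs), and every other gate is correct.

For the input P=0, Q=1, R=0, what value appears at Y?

Propagate with g3 forced: g1=1, g2=0, g3=0 [stuck-at-0], g4=1, g5=1.
So Y = 1. (Without the fault it would be 0.)

1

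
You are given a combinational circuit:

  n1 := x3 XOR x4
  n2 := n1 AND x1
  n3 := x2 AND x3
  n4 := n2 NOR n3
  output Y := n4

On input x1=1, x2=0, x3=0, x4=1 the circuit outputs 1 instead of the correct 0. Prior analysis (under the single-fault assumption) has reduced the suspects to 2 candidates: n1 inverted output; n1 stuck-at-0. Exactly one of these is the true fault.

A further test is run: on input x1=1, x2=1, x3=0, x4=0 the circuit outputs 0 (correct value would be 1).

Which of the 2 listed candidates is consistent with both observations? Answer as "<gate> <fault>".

Evaluate each candidate on input x1=1, x2=1, x3=0, x4=0:
  n1 inverted output: n1=1 [inverted output], n2=1, n3=0, n4=0 → 0 — matches
  n1 stuck-at-0: n1=0 [stuck-at-0], n2=0, n3=0, n4=1 → 1 — eliminated
Only n1 inverted output reproduces the observed 0.

n1 inverted output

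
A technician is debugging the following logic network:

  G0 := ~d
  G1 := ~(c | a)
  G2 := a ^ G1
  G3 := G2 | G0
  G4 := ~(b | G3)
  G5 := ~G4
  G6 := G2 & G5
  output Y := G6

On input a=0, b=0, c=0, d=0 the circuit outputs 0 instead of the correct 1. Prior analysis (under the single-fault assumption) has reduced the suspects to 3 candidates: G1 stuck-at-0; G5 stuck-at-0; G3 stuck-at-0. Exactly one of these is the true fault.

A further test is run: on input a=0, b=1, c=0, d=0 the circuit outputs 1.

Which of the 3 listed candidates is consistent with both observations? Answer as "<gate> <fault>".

G3 stuck-at-0

Evaluate each candidate on input a=0, b=1, c=0, d=0:
  G1 stuck-at-0: G0=1, G1=0 [stuck-at-0], G2=0, G3=1, G4=0, G5=1, G6=0 → 0 — eliminated
  G5 stuck-at-0: G0=1, G1=1, G2=1, G3=1, G4=0, G5=0 [stuck-at-0], G6=0 → 0 — eliminated
  G3 stuck-at-0: G0=1, G1=1, G2=1, G3=0 [stuck-at-0], G4=0, G5=1, G6=1 → 1 — matches
Only G3 stuck-at-0 reproduces the observed 1.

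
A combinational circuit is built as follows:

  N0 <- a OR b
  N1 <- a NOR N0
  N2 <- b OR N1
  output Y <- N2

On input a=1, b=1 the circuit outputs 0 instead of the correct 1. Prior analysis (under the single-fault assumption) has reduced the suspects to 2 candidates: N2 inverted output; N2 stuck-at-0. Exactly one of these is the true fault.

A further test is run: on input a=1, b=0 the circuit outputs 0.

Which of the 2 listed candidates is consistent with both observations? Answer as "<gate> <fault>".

Evaluate each candidate on input a=1, b=0:
  N2 inverted output: N0=1, N1=0, N2=1 [inverted output] → 1 — eliminated
  N2 stuck-at-0: N0=1, N1=0, N2=0 [stuck-at-0] → 0 — matches
Only N2 stuck-at-0 reproduces the observed 0.

N2 stuck-at-0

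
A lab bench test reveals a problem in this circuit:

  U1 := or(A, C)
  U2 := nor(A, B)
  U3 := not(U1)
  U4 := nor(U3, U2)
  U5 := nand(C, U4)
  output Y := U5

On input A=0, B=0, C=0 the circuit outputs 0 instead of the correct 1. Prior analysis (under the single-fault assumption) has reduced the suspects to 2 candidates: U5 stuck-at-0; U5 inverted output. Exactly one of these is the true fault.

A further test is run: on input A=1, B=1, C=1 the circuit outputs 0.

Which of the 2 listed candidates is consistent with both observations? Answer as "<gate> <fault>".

U5 stuck-at-0

Evaluate each candidate on input A=1, B=1, C=1:
  U5 stuck-at-0: U1=1, U2=0, U3=0, U4=1, U5=0 [stuck-at-0] → 0 — matches
  U5 inverted output: U1=1, U2=0, U3=0, U4=1, U5=1 [inverted output] → 1 — eliminated
Only U5 stuck-at-0 reproduces the observed 0.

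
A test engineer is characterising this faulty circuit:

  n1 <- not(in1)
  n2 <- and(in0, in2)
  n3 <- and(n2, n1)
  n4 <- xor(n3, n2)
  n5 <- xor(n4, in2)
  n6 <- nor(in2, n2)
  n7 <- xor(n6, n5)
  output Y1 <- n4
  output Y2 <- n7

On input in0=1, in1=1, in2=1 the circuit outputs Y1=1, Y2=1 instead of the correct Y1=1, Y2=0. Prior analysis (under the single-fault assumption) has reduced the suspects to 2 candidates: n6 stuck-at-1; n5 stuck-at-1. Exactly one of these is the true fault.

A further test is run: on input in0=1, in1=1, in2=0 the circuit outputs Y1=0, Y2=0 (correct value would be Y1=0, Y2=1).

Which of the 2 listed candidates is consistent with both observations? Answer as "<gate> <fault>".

n5 stuck-at-1

Evaluate each candidate on input in0=1, in1=1, in2=0:
  n6 stuck-at-1: n1=0, n2=0, n3=0, n4=0, n5=0, n6=1 [stuck-at-1], n7=1 → Y1=0, Y2=1 — eliminated
  n5 stuck-at-1: n1=0, n2=0, n3=0, n4=0, n5=1 [stuck-at-1], n6=1, n7=0 → Y1=0, Y2=0 — matches
Only n5 stuck-at-1 reproduces the observed Y1=0, Y2=0.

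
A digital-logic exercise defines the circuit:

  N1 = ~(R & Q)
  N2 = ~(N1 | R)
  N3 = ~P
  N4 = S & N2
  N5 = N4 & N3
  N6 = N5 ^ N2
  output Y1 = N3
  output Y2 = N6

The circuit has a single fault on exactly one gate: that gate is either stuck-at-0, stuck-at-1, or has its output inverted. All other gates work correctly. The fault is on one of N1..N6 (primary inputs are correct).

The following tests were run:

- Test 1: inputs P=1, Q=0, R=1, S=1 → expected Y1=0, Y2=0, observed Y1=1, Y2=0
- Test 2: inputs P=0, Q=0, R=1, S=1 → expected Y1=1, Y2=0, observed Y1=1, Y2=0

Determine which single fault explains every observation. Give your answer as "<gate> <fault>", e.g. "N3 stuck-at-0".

N3 stuck-at-1

Fault-free values for test 1 (P=1, Q=0, R=1, S=1): N1=1, N2=0, N3=0, N4=0, N5=0, N6=0, giving Y1=0, Y2=0. Observed Y1=1, Y2=0.
Test 1: faults giving observed Y1=1, Y2=0 are {N3 stuck-at-1, N3 inverted output}.
Test 2 (P=0, Q=0, R=1, S=1): fault-free N1=1, N2=0, N3=1, N4=0, N5=0, N6=0 → Y1=1, Y2=0; observed Y1=1, Y2=0. Eliminates N3 inverted output.
Only N3 stuck-at-1 is consistent with every test.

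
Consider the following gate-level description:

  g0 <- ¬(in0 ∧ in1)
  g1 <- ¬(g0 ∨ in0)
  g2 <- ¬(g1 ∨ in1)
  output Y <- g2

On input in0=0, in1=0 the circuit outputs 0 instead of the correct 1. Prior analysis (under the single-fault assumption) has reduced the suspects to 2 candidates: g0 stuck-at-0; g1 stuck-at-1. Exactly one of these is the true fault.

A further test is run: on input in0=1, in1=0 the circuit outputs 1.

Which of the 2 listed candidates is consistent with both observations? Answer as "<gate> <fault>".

Evaluate each candidate on input in0=1, in1=0:
  g0 stuck-at-0: g0=0 [stuck-at-0], g1=0, g2=1 → 1 — matches
  g1 stuck-at-1: g0=1, g1=1 [stuck-at-1], g2=0 → 0 — eliminated
Only g0 stuck-at-0 reproduces the observed 1.

g0 stuck-at-0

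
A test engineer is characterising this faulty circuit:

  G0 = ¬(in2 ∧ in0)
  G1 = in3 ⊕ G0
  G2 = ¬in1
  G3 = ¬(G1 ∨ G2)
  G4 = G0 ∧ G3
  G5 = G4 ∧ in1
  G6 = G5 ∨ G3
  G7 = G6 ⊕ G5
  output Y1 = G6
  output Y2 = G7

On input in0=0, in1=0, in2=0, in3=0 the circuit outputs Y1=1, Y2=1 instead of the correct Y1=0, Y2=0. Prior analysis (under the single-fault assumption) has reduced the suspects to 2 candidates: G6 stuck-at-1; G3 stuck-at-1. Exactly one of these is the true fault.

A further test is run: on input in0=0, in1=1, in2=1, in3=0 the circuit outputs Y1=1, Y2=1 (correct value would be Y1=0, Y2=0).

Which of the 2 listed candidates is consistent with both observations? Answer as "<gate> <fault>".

G6 stuck-at-1

Evaluate each candidate on input in0=0, in1=1, in2=1, in3=0:
  G6 stuck-at-1: G0=1, G1=1, G2=0, G3=0, G4=0, G5=0, G6=1 [stuck-at-1], G7=1 → Y1=1, Y2=1 — matches
  G3 stuck-at-1: G0=1, G1=1, G2=0, G3=1 [stuck-at-1], G4=1, G5=1, G6=1, G7=0 → Y1=1, Y2=0 — eliminated
Only G6 stuck-at-1 reproduces the observed Y1=1, Y2=1.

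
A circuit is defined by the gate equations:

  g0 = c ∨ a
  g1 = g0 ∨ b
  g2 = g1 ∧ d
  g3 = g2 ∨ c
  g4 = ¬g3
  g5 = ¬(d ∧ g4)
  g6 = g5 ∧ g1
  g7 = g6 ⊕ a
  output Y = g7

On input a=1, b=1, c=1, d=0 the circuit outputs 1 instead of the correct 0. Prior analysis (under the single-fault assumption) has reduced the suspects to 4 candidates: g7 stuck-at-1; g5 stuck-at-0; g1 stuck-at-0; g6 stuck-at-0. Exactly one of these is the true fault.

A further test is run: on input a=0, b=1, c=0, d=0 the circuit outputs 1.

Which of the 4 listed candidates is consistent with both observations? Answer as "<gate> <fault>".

g7 stuck-at-1

Evaluate each candidate on input a=0, b=1, c=0, d=0:
  g7 stuck-at-1: g0=0, g1=1, g2=0, g3=0, g4=1, g5=1, g6=1, g7=1 [stuck-at-1] → 1 — matches
  g5 stuck-at-0: g0=0, g1=1, g2=0, g3=0, g4=1, g5=0 [stuck-at-0], g6=0, g7=0 → 0 — eliminated
  g1 stuck-at-0: g0=0, g1=0 [stuck-at-0], g2=0, g3=0, g4=1, g5=1, g6=0, g7=0 → 0 — eliminated
  g6 stuck-at-0: g0=0, g1=1, g2=0, g3=0, g4=1, g5=1, g6=0 [stuck-at-0], g7=0 → 0 — eliminated
Only g7 stuck-at-1 reproduces the observed 1.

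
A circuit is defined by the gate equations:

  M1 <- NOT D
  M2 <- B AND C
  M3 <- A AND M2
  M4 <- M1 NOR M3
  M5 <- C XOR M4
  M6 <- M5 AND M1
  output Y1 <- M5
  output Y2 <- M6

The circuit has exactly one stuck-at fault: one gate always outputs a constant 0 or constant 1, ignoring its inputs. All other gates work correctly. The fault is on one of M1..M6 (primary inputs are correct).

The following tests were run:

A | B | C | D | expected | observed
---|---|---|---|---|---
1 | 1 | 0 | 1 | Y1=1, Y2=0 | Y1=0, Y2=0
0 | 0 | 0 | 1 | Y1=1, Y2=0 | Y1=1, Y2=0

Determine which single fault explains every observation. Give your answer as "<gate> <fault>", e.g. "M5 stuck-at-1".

M2 stuck-at-1

Fault-free values for test 1 (A=1, B=1, C=0, D=1): M1=0, M2=0, M3=0, M4=1, M5=1, M6=0, giving Y1=1, Y2=0. Observed Y1=0, Y2=0.
Test 1: faults giving observed Y1=0, Y2=0 are {M1 stuck-at-1, M2 stuck-at-1, M3 stuck-at-1, M4 stuck-at-0, M5 stuck-at-0}.
Test 2 (A=0, B=0, C=0, D=1): fault-free M1=0, M2=0, M3=0, M4=1, M5=1, M6=0 → Y1=1, Y2=0; observed Y1=1, Y2=0. Eliminates M1 stuck-at-1, M3 stuck-at-1, M4 stuck-at-0, M5 stuck-at-0.
Only M2 stuck-at-1 is consistent with every test.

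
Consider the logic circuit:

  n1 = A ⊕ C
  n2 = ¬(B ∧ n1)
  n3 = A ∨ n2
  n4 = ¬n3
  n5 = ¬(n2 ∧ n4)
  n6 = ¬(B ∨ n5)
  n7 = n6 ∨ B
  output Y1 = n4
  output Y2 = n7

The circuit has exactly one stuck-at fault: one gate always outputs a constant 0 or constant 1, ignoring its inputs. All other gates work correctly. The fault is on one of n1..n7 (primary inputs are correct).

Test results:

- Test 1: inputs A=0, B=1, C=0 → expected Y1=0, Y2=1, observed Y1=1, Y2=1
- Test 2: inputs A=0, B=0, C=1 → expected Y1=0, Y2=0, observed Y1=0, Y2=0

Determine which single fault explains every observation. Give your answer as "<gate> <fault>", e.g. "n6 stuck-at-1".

n1 stuck-at-1

Fault-free values for test 1 (A=0, B=1, C=0): n1=0, n2=1, n3=1, n4=0, n5=1, n6=0, n7=1, giving Y1=0, Y2=1. Observed Y1=1, Y2=1.
Test 1: faults giving observed Y1=1, Y2=1 are {n1 stuck-at-1, n2 stuck-at-0, n3 stuck-at-0, n4 stuck-at-1}.
Test 2 (A=0, B=0, C=1): fault-free n1=1, n2=1, n3=1, n4=0, n5=1, n6=0, n7=0 → Y1=0, Y2=0; observed Y1=0, Y2=0. Eliminates n2 stuck-at-0, n3 stuck-at-0, n4 stuck-at-1.
Only n1 stuck-at-1 is consistent with every test.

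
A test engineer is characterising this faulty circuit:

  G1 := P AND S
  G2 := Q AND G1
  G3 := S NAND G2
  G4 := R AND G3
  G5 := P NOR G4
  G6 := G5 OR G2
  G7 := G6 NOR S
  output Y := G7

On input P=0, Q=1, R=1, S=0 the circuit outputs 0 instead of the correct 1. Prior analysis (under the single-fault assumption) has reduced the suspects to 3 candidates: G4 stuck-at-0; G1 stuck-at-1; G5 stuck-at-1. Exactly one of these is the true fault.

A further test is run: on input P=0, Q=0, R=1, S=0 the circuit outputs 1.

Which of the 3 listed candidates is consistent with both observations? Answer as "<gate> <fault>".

G1 stuck-at-1

Evaluate each candidate on input P=0, Q=0, R=1, S=0:
  G4 stuck-at-0: G1=0, G2=0, G3=1, G4=0 [stuck-at-0], G5=1, G6=1, G7=0 → 0 — eliminated
  G1 stuck-at-1: G1=1 [stuck-at-1], G2=0, G3=1, G4=1, G5=0, G6=0, G7=1 → 1 — matches
  G5 stuck-at-1: G1=0, G2=0, G3=1, G4=1, G5=1 [stuck-at-1], G6=1, G7=0 → 0 — eliminated
Only G1 stuck-at-1 reproduces the observed 1.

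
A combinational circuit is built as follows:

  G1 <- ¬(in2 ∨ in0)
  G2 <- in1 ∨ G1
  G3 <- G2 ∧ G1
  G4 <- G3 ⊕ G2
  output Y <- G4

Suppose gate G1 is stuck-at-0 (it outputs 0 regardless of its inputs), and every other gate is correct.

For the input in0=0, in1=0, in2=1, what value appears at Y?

0

Propagate with G1 forced: G1=0 [stuck-at-0], G2=0, G3=0, G4=0.
So Y = 0. (Same as the fault-free value — the fault is masked on this input.)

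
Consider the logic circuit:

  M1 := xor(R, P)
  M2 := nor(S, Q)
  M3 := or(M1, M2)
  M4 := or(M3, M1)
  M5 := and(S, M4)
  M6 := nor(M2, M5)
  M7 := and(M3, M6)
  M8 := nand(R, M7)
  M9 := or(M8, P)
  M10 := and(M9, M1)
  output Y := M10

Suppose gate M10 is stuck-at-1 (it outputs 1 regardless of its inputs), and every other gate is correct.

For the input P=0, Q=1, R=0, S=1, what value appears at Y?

Propagate with M10 forced: M1=0, M2=0, M3=0, M4=0, M5=0, M6=1, M7=0, M8=1, M9=1, M10=1 [stuck-at-1].
So Y = 1. (Without the fault it would be 0.)

1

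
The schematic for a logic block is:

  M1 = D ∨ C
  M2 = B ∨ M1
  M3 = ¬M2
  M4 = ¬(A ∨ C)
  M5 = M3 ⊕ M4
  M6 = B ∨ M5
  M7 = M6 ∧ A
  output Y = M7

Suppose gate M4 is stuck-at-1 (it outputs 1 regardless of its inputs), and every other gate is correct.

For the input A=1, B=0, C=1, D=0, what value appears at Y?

Propagate with M4 forced: M1=1, M2=1, M3=0, M4=1 [stuck-at-1], M5=1, M6=1, M7=1.
So Y = 1. (Without the fault it would be 0.)

1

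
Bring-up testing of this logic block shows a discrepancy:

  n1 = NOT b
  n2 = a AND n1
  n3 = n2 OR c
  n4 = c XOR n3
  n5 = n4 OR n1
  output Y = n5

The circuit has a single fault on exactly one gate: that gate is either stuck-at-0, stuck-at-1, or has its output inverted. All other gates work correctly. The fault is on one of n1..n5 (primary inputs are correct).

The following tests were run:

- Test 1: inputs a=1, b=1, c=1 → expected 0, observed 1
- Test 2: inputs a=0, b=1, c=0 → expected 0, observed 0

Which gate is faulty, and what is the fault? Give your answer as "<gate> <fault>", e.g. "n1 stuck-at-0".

Fault-free values for test 1 (a=1, b=1, c=1): n1=0, n2=0, n3=1, n4=0, n5=0, giving Y=0. Observed 1.
Test 1: faults giving observed 1 are {n1 stuck-at-1, n1 inverted output, n3 stuck-at-0, n3 inverted output, n4 stuck-at-1, n4 inverted output, n5 stuck-at-1, n5 inverted output}.
Test 2 (a=0, b=1, c=0): fault-free n1=0, n2=0, n3=0, n4=0, n5=0 → 0; observed 0. Eliminates n1 stuck-at-1, n1 inverted output, n3 inverted output, n4 stuck-at-1, n4 inverted output, n5 stuck-at-1, n5 inverted output.
Only n3 stuck-at-0 is consistent with every test.

n3 stuck-at-0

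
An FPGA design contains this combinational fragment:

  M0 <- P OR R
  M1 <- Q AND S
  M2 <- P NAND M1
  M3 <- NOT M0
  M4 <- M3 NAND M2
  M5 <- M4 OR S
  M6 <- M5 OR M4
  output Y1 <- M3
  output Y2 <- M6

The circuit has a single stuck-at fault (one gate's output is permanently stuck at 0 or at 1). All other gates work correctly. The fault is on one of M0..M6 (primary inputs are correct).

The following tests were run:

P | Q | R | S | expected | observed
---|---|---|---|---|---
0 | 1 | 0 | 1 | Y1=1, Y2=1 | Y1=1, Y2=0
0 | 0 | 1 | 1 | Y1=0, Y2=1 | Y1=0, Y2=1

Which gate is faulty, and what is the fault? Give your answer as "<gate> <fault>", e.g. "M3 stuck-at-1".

Fault-free values for test 1 (P=0, Q=1, R=0, S=1): M0=0, M1=1, M2=1, M3=1, M4=0, M5=1, M6=1, giving Y1=1, Y2=1. Observed Y1=1, Y2=0.
Test 1: faults giving observed Y1=1, Y2=0 are {M5 stuck-at-0, M6 stuck-at-0}.
Test 2 (P=0, Q=0, R=1, S=1): fault-free M0=1, M1=0, M2=1, M3=0, M4=1, M5=1, M6=1 → Y1=0, Y2=1; observed Y1=0, Y2=1. Eliminates M6 stuck-at-0.
Only M5 stuck-at-0 is consistent with every test.

M5 stuck-at-0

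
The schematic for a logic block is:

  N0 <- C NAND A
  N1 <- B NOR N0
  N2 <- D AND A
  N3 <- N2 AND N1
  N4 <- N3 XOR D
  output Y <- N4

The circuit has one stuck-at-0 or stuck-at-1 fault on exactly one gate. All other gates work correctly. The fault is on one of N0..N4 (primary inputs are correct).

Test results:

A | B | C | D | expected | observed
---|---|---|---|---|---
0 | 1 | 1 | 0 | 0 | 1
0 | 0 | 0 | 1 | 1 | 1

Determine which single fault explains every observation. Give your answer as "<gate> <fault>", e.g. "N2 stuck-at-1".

Fault-free values for test 1 (A=0, B=1, C=1, D=0): N0=1, N1=0, N2=0, N3=0, N4=0, giving Y=0. Observed 1.
Test 1: faults giving observed 1 are {N3 stuck-at-1, N4 stuck-at-1}.
Test 2 (A=0, B=0, C=0, D=1): fault-free N0=1, N1=0, N2=0, N3=0, N4=1 → 1; observed 1. Eliminates N3 stuck-at-1.
Only N4 stuck-at-1 is consistent with every test.

N4 stuck-at-1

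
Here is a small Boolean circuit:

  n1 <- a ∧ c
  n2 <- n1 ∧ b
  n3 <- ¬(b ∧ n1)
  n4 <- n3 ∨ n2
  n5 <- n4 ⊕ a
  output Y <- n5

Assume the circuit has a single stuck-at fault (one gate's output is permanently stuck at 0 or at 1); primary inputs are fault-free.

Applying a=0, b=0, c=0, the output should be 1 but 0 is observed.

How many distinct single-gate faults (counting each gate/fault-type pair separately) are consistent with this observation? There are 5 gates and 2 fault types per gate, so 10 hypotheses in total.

Fault-free: n1=0, n2=0, n3=1, n4=1, n5=1 → 1. Observed 0.
  n1 stuck-at-0: output 1 ✗
  n1 stuck-at-1: output 1 ✗
  n2 stuck-at-0: output 1 ✗
  n2 stuck-at-1: output 1 ✗
  n3 stuck-at-0: output 0 ✓
  n3 stuck-at-1: output 1 ✗
  n4 stuck-at-0: output 0 ✓
  n4 stuck-at-1: output 1 ✗
  n5 stuck-at-0: output 0 ✓
  n5 stuck-at-1: output 1 ✗
Consistent faults: {n3 stuck-at-0, n4 stuck-at-0, n5 stuck-at-0} — 3 in all.

3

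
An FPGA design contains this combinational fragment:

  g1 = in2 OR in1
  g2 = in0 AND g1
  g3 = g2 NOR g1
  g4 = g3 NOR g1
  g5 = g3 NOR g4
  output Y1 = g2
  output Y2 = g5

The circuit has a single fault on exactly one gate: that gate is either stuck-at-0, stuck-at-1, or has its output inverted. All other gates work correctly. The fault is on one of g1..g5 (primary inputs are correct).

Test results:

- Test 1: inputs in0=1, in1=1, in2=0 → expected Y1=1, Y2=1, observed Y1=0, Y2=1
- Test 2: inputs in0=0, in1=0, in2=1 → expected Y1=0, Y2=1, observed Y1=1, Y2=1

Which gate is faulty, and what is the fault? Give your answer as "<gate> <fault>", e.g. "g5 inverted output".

Fault-free values for test 1 (in0=1, in1=1, in2=0): g1=1, g2=1, g3=0, g4=0, g5=1, giving Y1=1, Y2=1. Observed Y1=0, Y2=1.
Test 1: faults giving observed Y1=0, Y2=1 are {g2 stuck-at-0, g2 inverted output}.
Test 2 (in0=0, in1=0, in2=1): fault-free g1=1, g2=0, g3=0, g4=0, g5=1 → Y1=0, Y2=1; observed Y1=1, Y2=1. Eliminates g2 stuck-at-0.
Only g2 inverted output is consistent with every test.

g2 inverted output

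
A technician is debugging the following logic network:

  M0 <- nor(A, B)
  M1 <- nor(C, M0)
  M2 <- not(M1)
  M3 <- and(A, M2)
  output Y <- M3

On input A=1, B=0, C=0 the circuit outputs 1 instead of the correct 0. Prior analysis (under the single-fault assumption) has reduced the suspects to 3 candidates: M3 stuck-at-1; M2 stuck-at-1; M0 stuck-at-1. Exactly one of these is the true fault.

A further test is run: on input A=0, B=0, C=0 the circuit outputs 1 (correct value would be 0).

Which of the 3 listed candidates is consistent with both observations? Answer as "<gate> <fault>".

M3 stuck-at-1

Evaluate each candidate on input A=0, B=0, C=0:
  M3 stuck-at-1: M0=1, M1=0, M2=1, M3=1 [stuck-at-1] → 1 — matches
  M2 stuck-at-1: M0=1, M1=0, M2=1 [stuck-at-1], M3=0 → 0 — eliminated
  M0 stuck-at-1: M0=1 [stuck-at-1], M1=0, M2=1, M3=0 → 0 — eliminated
Only M3 stuck-at-1 reproduces the observed 1.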